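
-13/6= -2.17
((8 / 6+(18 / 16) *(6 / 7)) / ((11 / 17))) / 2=3281 / 1848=1.78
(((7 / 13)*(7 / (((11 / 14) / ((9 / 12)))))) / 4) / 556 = 1029 / 636064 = 0.00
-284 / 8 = -71 / 2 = -35.50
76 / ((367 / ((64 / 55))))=4864 / 20185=0.24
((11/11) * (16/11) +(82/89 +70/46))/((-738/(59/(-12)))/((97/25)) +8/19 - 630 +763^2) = 9543085331/1423953883104159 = 0.00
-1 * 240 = -240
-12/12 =-1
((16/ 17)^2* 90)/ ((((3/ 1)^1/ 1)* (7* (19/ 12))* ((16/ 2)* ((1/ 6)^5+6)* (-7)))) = -89579520/ 12553485763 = -0.01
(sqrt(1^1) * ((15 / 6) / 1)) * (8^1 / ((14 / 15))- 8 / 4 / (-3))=485 / 21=23.10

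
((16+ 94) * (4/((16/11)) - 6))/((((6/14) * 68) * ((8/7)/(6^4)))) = -945945/68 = -13910.96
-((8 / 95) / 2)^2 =-16 / 9025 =-0.00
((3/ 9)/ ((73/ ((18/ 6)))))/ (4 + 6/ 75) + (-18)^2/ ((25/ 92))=221950993/ 186150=1192.32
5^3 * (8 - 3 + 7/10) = 1425/2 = 712.50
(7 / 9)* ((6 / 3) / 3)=14 / 27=0.52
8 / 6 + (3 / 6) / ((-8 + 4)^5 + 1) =909 / 682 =1.33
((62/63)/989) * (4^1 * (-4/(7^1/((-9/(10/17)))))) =8432/242305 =0.03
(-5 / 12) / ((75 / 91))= -0.51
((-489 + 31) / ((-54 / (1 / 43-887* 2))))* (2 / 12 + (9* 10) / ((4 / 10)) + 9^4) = -237086255411 / 2322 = -102104330.50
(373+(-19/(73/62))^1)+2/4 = 52175/146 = 357.36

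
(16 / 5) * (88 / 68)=352 / 85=4.14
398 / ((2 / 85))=16915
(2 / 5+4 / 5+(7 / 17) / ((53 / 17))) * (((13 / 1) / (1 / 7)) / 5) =32123 / 1325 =24.24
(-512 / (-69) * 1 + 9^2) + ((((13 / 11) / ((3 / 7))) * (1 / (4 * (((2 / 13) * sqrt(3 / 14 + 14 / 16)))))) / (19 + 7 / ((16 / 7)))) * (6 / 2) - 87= 4732 * sqrt(854) / 236863 + 98 / 69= 2.00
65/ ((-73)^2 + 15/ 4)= 260/ 21331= 0.01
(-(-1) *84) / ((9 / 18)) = 168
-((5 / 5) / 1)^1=-1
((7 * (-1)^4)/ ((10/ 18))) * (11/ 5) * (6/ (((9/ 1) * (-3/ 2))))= -308/ 25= -12.32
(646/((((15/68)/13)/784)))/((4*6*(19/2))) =5890976/45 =130910.58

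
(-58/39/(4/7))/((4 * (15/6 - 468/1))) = 29/20748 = 0.00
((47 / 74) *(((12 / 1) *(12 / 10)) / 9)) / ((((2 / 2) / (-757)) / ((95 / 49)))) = -2704004 / 1813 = -1491.45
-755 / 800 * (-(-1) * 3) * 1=-453 / 160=-2.83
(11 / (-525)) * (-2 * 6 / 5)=0.05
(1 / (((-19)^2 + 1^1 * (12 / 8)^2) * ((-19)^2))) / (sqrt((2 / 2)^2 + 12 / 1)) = 4 * sqrt(13) / 6818929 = 0.00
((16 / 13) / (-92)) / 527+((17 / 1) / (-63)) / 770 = -2872781 / 7643866230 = -0.00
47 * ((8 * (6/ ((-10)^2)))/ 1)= 564/ 25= 22.56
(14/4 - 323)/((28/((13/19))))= -8307/1064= -7.81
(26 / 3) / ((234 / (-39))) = -13 / 9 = -1.44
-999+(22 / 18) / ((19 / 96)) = -56591 / 57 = -992.82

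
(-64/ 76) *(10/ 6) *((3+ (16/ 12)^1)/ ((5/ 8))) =-9.73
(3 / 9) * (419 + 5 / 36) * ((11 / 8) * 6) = 165979 / 144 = 1152.63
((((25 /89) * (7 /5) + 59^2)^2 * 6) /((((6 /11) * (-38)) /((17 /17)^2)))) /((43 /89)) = -528018173848 /72713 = -7261674.99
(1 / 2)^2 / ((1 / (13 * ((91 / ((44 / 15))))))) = 17745 / 176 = 100.82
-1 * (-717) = 717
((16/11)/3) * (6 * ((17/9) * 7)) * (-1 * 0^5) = 0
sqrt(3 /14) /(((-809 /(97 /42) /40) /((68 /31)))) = -65960 * sqrt(42) /3686613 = -0.12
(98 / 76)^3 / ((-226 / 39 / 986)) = -2262037323 / 6200536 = -364.81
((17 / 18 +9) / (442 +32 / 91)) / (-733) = -16289 / 531111276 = -0.00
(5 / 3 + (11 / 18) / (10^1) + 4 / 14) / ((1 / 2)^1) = 2537 / 630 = 4.03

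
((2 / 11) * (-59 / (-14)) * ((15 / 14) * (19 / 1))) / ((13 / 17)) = 20.40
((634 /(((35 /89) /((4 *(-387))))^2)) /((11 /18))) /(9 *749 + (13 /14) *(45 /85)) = 272771405732736 /114393125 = 2384508.73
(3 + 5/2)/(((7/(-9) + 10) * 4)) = 99/664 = 0.15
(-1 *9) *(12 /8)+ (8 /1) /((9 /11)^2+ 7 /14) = -3769 /566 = -6.66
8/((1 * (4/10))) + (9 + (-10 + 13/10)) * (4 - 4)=20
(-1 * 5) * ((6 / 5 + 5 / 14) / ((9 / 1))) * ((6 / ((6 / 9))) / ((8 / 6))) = -327 / 56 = -5.84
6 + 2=8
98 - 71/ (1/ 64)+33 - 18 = -4431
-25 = -25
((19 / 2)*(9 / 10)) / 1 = 171 / 20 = 8.55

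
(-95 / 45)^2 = 361 / 81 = 4.46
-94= -94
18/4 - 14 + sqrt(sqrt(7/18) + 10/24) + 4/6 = -53/6 + sqrt(15 + 6 * sqrt(14))/6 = -7.81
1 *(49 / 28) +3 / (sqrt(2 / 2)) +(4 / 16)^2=77 / 16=4.81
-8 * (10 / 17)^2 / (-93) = 800 / 26877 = 0.03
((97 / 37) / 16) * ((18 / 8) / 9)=97 / 2368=0.04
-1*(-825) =825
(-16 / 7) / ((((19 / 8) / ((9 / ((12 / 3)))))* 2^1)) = -144 / 133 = -1.08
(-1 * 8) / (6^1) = -4 / 3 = -1.33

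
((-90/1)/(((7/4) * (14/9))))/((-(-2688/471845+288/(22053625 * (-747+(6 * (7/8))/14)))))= -45445574233125/7830759776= -5803.47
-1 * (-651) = 651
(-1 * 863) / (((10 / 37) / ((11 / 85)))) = -413.22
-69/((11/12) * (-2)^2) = -18.82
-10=-10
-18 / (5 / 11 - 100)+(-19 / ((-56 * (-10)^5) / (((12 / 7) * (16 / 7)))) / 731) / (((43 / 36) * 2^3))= 3557901232551 / 19676272175000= 0.18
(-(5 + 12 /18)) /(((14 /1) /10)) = -85 /21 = -4.05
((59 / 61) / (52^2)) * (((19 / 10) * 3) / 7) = 3363 / 11546080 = 0.00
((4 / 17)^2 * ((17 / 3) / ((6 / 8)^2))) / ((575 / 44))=11264 / 263925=0.04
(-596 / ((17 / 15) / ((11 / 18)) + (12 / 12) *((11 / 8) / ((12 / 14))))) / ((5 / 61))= -19195968 / 9131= -2102.29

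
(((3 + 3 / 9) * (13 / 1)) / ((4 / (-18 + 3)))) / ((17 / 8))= -1300 / 17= -76.47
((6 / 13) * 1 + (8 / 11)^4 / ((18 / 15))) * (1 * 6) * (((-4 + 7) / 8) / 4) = 594987 / 1522664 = 0.39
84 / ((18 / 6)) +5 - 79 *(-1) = 112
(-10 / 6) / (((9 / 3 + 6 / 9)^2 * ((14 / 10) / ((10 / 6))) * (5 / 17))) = -425 / 847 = -0.50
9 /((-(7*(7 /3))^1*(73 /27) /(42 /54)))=-81 /511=-0.16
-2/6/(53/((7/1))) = -7/159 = -0.04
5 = 5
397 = 397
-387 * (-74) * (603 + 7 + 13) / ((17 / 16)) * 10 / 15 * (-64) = -12179779584 / 17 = -716457622.59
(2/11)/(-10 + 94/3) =3/352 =0.01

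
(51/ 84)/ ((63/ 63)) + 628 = 17601/ 28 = 628.61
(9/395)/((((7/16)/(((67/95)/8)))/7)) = 0.03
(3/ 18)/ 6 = 1/ 36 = 0.03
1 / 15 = 0.07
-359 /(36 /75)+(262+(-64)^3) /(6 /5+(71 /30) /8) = -757442185 /4308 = -175822.23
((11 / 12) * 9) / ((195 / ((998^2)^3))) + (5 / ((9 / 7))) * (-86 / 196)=342362734643093480201 / 8190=41802531702453416.39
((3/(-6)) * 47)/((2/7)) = -329/4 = -82.25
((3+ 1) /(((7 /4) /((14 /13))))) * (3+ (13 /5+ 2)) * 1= 1216 /65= 18.71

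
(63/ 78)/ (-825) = -0.00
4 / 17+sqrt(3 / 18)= 4 / 17+sqrt(6) / 6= 0.64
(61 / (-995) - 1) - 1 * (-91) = 89489 / 995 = 89.94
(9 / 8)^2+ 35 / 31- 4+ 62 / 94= -88191 / 93248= -0.95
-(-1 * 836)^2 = -698896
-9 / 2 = -4.50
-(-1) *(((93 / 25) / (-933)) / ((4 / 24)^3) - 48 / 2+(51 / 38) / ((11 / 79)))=-49472253 / 3249950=-15.22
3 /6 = 1 /2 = 0.50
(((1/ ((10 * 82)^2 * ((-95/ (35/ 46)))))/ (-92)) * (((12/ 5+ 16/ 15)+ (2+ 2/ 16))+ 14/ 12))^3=182960223733/ 273101843907607901509898993664000000000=0.00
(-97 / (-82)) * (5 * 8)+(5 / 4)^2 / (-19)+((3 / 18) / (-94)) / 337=27974917879 / 592251888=47.23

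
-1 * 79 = -79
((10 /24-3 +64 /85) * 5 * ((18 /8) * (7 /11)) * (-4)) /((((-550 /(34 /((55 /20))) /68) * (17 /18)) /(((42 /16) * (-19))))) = 140792337 /33275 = 4231.17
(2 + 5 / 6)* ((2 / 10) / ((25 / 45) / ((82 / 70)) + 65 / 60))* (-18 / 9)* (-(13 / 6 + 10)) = 101762 / 11495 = 8.85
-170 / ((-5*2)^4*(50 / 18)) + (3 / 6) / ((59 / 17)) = 203473 / 1475000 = 0.14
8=8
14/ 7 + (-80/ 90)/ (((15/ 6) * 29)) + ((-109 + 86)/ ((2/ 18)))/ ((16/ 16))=-267541/ 1305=-205.01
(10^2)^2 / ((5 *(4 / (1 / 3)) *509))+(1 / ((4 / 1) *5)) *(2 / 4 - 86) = -241117 / 61080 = -3.95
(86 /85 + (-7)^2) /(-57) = -1417 /1615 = -0.88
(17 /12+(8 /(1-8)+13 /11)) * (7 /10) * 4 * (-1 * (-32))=4304 /33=130.42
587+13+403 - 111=892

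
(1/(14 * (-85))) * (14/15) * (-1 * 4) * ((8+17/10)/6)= 97/19125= 0.01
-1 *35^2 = -1225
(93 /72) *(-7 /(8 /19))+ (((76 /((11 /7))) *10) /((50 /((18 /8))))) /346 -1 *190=-386222633 /1826880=-211.41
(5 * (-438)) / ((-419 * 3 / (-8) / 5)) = -29200 / 419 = -69.69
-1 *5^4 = -625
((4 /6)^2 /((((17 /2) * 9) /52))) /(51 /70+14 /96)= 17920 /51867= 0.35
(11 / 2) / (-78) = -11 / 156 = -0.07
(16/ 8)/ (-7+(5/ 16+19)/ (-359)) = -0.28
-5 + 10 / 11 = -45 / 11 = -4.09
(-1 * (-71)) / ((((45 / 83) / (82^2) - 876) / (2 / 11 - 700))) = 101676549112 / 1792591339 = 56.72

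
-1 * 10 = -10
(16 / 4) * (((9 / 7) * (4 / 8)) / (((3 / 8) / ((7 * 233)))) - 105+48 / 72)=32300 / 3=10766.67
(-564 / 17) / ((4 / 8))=-1128 / 17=-66.35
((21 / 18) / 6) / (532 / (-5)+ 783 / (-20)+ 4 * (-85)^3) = -0.00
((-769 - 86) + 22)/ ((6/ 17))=-14161/ 6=-2360.17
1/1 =1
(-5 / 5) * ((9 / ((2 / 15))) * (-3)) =405 / 2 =202.50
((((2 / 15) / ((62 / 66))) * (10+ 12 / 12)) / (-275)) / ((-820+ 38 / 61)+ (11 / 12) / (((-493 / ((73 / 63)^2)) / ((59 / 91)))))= 2867498321688 / 413844179519162375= 0.00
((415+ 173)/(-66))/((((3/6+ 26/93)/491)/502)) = -4492873896/1595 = -2816848.84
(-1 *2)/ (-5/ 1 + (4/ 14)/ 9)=126/ 313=0.40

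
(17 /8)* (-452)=-1921 /2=-960.50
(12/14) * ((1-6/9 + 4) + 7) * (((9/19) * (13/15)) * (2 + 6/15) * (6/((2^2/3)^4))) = 483327/26600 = 18.17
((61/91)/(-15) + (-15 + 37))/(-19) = -29969/25935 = -1.16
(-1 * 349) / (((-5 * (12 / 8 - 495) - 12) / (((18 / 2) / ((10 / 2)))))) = -2094 / 8185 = -0.26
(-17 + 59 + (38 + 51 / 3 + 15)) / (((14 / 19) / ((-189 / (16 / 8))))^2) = 1842183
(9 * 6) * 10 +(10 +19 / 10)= 5519 / 10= 551.90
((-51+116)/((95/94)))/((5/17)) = 218.67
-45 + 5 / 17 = -760 / 17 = -44.71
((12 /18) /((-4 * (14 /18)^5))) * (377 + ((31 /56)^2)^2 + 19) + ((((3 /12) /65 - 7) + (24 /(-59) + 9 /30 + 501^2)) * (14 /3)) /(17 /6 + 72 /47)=418389871209433011923521 /1560614813550141440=268092.98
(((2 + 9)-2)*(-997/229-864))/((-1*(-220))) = -1789677/50380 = -35.52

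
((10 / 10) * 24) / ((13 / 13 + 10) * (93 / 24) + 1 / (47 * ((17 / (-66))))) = 153408 / 271931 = 0.56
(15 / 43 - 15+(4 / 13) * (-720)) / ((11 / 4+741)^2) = -0.00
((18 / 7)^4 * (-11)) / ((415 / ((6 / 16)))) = -433026 / 996415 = -0.43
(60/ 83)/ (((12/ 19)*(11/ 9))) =855/ 913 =0.94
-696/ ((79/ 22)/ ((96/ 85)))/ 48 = -30624/ 6715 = -4.56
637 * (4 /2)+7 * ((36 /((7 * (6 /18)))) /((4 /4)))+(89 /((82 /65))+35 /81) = 9650699 /6642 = 1452.98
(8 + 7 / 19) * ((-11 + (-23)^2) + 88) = 96354 / 19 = 5071.26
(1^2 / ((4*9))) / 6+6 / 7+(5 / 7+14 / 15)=18971 / 7560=2.51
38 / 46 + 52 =1215 / 23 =52.83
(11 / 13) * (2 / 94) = 11 / 611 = 0.02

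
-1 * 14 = -14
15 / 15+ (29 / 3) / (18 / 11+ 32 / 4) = 637 / 318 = 2.00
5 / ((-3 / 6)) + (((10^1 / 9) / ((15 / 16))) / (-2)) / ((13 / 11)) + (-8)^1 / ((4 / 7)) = -24.50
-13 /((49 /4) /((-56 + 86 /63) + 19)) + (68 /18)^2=1447168 /27783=52.09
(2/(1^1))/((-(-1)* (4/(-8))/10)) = -40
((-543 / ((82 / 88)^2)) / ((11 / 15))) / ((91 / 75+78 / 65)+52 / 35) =-752598000 / 3441007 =-218.71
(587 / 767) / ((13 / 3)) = 1761 / 9971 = 0.18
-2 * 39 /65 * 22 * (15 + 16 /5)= -12012 /25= -480.48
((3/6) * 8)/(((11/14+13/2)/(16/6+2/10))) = 1204/765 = 1.57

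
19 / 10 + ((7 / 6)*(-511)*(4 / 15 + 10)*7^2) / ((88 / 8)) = -27262.79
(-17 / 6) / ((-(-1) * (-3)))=17 / 18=0.94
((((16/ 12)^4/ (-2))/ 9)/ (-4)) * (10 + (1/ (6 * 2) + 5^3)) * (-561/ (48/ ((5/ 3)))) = -1515635/ 13122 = -115.50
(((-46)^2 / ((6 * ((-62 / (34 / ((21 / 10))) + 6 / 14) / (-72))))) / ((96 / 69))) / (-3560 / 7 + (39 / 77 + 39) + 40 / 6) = -1672293315 / 144092086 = -11.61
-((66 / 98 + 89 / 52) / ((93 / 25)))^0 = -1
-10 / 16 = -5 / 8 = -0.62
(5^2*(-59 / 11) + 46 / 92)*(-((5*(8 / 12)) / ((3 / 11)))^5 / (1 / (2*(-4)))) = -17211959600000 / 59049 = -291486047.18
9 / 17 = 0.53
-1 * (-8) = 8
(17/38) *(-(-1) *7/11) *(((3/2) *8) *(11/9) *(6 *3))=1428/19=75.16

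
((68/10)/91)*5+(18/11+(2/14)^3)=98731/49049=2.01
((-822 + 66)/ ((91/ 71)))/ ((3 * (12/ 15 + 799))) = -4260/ 17329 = -0.25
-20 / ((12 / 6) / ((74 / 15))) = -148 / 3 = -49.33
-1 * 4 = -4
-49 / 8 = -6.12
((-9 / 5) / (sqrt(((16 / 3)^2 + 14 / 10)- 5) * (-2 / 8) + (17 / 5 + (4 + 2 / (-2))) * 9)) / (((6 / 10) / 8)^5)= -78643200000 / 5969173- 204800000 * sqrt(5590) / 53722557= -13459.91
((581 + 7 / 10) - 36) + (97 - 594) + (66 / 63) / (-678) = 3466843 / 71190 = 48.70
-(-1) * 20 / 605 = 4 / 121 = 0.03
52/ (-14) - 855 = -6011/ 7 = -858.71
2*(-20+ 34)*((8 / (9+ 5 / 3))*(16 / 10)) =168 / 5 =33.60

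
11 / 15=0.73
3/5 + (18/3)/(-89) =0.53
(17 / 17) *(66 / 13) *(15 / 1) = 990 / 13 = 76.15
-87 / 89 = -0.98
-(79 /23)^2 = -6241 /529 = -11.80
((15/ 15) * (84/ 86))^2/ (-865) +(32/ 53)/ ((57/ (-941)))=-48166010164/ 4831742085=-9.97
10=10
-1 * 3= -3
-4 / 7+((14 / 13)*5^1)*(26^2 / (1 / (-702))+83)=-232489862 / 91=-2554833.65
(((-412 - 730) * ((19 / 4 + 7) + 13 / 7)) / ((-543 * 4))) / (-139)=-72517 / 1408904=-0.05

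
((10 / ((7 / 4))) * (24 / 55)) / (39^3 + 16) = 192 / 4568795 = 0.00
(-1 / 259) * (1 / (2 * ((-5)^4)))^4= -1 / 632324218750000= -0.00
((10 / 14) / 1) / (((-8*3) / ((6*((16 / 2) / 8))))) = -5 / 28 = -0.18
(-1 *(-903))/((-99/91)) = -27391/33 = -830.03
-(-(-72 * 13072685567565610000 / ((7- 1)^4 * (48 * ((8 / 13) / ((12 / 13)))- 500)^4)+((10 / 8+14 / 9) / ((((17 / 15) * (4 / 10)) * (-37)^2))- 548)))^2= -361597853603181900998719748828300251126706089 / 1577526300439116455540984841216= -229218272622477.60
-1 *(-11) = 11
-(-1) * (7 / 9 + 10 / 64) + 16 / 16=557 / 288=1.93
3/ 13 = 0.23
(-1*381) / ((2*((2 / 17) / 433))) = -2804541 / 4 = -701135.25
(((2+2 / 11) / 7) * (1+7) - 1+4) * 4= 1692 / 77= 21.97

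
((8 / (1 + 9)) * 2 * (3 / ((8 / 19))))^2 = 3249 / 25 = 129.96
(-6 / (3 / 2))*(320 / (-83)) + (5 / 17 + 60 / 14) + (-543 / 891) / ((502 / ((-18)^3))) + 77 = 2838345520 / 27270397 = 104.08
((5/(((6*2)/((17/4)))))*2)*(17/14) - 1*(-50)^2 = -838555/336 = -2495.70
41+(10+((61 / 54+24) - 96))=-1073 / 54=-19.87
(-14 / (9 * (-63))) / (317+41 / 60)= 40 / 514647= 0.00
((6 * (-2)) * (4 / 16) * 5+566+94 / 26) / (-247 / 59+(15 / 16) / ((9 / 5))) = -2916960 / 19279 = -151.30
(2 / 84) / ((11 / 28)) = 2 / 33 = 0.06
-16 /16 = -1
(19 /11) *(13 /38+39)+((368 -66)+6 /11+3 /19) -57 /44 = 308787 /836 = 369.36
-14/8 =-1.75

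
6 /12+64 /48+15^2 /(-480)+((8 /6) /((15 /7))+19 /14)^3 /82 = 59836627321 /41007708000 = 1.46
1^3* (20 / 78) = 10 / 39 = 0.26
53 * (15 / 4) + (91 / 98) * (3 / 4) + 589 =44153 / 56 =788.45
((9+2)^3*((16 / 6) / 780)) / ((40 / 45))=1331 / 260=5.12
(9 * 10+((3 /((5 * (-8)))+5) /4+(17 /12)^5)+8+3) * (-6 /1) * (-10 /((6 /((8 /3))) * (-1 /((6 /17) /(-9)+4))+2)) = 4522.73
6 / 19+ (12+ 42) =1032 / 19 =54.32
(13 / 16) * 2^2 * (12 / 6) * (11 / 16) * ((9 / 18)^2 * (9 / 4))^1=2.51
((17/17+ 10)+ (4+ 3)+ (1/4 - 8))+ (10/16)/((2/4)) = 23/2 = 11.50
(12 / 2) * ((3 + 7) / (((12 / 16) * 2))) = 40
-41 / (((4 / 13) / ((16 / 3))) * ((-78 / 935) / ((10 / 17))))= 45100 / 9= 5011.11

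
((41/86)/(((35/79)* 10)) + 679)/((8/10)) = 20441139/24080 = 848.88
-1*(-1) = 1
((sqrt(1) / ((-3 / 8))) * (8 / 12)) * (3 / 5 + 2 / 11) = -688 / 495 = -1.39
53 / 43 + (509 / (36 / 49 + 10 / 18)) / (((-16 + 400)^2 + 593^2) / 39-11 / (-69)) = 354847024405 / 280870345586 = 1.26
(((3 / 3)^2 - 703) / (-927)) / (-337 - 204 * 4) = -78 / 118759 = -0.00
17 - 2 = 15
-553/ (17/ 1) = -553/ 17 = -32.53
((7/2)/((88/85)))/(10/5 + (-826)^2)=35/7063584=0.00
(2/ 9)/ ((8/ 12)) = 1/ 3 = 0.33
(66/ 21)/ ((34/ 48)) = 528/ 119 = 4.44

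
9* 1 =9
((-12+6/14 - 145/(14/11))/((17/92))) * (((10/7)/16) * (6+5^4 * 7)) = -126457565/476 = -265667.15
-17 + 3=-14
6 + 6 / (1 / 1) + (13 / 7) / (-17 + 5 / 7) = 1355 / 114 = 11.89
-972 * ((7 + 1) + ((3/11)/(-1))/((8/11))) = -14823/2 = -7411.50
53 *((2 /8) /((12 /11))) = 583 /48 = 12.15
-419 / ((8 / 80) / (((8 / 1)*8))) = -268160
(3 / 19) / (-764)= -3 / 14516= -0.00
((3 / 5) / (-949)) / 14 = -3 / 66430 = -0.00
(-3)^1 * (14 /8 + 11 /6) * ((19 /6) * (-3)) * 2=817 /4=204.25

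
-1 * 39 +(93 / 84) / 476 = -519761 / 13328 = -39.00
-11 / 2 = -5.50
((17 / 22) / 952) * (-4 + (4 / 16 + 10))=25 / 4928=0.01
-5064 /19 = -266.53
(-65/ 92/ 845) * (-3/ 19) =3/ 22724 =0.00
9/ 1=9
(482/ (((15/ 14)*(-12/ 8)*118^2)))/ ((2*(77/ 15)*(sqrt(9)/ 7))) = -1687/ 344619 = -0.00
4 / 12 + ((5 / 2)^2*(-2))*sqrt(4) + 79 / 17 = -1021 / 51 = -20.02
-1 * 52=-52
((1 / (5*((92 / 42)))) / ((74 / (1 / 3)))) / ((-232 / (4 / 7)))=-1 / 987160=-0.00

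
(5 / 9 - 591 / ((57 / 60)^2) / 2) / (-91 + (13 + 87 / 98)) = 9461410 / 2232063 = 4.24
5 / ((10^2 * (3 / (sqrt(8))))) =sqrt(2) / 30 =0.05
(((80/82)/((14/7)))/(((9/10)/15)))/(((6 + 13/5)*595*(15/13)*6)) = 1300/5664519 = 0.00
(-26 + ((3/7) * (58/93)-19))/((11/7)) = -9707/341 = -28.47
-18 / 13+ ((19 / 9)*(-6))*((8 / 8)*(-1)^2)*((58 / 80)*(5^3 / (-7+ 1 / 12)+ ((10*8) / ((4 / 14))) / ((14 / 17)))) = -9574250 / 3237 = -2957.75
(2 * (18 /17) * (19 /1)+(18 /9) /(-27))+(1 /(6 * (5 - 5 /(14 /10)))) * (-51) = 314059 /9180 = 34.21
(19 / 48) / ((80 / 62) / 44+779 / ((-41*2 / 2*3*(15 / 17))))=-97185 / 1755088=-0.06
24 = 24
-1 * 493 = -493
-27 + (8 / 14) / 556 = -26270 / 973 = -27.00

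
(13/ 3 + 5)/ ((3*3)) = 28/ 27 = 1.04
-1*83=-83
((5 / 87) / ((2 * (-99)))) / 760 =-1 / 2618352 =-0.00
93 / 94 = 0.99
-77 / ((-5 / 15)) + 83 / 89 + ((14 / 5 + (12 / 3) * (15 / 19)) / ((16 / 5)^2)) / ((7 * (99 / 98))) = 2485848073 / 10714176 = 232.01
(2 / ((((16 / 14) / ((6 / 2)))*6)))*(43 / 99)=301 / 792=0.38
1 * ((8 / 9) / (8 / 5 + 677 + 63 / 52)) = 2080 / 1590759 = 0.00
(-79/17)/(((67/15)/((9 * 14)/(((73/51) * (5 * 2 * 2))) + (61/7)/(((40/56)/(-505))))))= 1065153129/166294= 6405.24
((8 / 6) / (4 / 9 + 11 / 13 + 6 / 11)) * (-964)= -1654224 / 2363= -700.05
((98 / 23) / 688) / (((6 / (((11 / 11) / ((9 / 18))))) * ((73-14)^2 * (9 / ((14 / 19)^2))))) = 2401 / 67112169246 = 0.00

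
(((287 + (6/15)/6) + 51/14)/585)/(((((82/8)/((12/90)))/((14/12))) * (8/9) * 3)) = 0.00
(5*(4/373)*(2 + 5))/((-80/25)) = -175/1492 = -0.12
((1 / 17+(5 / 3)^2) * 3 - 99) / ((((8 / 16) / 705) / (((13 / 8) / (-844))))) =14098825 / 57392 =245.66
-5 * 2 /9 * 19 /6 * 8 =-760 /27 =-28.15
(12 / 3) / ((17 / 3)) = 12 / 17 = 0.71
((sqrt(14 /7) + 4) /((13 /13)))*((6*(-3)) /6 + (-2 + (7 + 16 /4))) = 6*sqrt(2) + 24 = 32.49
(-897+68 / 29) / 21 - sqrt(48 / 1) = -25945 / 609 - 4 *sqrt(3) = -49.53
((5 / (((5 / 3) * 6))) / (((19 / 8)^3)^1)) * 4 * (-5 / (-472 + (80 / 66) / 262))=5533440 / 3498837631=0.00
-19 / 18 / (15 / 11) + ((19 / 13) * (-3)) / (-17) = -30799 / 59670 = -0.52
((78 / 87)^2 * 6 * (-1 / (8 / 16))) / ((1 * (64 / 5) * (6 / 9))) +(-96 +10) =-586213 / 6728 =-87.13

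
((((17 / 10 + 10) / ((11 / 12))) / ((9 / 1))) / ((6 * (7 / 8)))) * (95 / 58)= 988 / 2233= 0.44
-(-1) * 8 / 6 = 4 / 3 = 1.33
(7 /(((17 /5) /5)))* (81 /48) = 4725 /272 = 17.37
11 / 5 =2.20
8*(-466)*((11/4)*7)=-71764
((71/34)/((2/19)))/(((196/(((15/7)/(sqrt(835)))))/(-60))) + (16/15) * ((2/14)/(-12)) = -60705 * sqrt(835)/3895108 - 4/315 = -0.46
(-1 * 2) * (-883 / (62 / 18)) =15894 / 31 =512.71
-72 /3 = -24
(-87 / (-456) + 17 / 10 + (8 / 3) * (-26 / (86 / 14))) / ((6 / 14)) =-6448309 / 294120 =-21.92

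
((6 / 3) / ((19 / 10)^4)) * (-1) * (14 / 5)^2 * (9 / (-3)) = 470400 / 130321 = 3.61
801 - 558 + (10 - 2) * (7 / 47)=11477 / 47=244.19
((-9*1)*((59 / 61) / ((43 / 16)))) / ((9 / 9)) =-3.24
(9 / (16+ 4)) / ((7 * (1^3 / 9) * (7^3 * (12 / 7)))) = 27 / 27440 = 0.00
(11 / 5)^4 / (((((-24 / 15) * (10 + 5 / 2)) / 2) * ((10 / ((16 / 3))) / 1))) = -58564 / 46875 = -1.25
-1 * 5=-5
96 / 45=32 / 15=2.13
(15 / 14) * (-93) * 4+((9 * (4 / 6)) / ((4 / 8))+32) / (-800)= -558077 / 1400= -398.63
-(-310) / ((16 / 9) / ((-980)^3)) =-164120355000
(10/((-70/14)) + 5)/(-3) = -1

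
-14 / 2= -7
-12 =-12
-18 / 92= -9 / 46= -0.20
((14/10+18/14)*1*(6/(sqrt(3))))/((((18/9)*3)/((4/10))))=188*sqrt(3)/525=0.62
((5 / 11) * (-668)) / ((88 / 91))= -75985 / 242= -313.99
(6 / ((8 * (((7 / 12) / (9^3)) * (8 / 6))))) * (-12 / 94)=-59049 / 658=-89.74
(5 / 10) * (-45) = -45 / 2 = -22.50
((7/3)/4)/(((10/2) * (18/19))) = 133/1080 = 0.12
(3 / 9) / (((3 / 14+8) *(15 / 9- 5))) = -7 / 575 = -0.01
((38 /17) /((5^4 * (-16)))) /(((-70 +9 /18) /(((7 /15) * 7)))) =931 /88612500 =0.00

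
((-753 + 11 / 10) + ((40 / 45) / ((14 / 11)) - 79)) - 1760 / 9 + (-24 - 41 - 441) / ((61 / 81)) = -7249003 / 4270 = -1697.66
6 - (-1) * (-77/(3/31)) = -2369/3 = -789.67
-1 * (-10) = 10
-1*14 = -14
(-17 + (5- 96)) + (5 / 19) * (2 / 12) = -12307 / 114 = -107.96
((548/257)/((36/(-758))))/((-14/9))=51923/1799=28.86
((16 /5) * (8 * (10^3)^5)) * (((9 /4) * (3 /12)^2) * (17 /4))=15300000000000000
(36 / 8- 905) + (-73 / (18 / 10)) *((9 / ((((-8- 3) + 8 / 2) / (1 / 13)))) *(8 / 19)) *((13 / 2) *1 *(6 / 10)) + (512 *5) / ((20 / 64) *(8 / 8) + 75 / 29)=-770001 / 71554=-10.76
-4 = -4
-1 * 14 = -14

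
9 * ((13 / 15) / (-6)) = -13 / 10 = -1.30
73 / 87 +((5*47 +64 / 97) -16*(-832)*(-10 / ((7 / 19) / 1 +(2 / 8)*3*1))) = -17041746298 / 143463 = -118788.44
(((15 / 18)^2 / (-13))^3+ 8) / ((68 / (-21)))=-5740071617 / 2323406592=-2.47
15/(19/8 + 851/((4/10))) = 120/17039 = 0.01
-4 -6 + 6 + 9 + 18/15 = 31/5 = 6.20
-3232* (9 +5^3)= -433088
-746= -746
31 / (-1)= -31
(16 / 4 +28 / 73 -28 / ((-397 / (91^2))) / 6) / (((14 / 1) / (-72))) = -106131624 / 202867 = -523.16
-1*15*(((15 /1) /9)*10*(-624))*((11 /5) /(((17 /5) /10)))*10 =171600000 /17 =10094117.65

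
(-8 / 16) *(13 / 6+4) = -37 / 12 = -3.08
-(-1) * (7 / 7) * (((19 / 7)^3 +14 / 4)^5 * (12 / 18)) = 4775057.87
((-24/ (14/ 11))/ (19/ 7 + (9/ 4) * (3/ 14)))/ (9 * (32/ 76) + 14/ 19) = -10032/ 7697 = -1.30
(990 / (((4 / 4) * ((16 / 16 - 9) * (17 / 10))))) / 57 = -825 / 646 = -1.28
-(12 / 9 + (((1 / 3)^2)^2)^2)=-8749 / 6561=-1.33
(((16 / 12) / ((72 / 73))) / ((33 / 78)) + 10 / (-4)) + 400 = 238013 / 594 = 400.70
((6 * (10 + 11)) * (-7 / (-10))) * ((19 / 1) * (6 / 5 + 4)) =217854 / 25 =8714.16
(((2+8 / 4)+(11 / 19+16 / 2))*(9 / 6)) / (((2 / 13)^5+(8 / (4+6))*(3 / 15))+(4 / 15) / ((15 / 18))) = 6655427025 / 169340008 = 39.30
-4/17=-0.24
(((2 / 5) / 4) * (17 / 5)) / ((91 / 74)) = 629 / 2275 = 0.28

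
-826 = -826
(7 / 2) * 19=133 / 2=66.50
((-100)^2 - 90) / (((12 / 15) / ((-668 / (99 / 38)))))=-314444300 / 99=-3176205.05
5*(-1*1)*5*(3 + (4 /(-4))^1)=-50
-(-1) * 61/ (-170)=-61/ 170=-0.36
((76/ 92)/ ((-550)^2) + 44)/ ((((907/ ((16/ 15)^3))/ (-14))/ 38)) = -166769838190592/ 5324444296875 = -31.32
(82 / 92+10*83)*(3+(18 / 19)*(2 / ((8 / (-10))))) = 229326 / 437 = 524.77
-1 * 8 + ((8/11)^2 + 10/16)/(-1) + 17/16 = -15665/1936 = -8.09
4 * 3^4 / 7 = 324 / 7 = 46.29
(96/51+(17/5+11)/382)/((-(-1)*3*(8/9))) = 23379/32470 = 0.72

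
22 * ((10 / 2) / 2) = 55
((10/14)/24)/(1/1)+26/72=197/504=0.39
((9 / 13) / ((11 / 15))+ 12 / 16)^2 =938961 / 327184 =2.87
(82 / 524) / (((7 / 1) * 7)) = 41 / 12838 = 0.00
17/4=4.25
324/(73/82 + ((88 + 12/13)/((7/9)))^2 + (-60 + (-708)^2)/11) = 220009608/39816417913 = 0.01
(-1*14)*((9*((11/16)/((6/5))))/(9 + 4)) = -1155/208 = -5.55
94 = 94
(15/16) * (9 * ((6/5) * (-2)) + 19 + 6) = 51/16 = 3.19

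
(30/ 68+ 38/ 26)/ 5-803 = -802.62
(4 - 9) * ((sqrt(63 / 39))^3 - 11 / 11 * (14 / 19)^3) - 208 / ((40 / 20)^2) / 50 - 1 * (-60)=50.69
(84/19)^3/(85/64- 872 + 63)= -37933056/354548569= -0.11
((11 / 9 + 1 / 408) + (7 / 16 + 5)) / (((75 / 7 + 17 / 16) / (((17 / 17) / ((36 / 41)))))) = 4680683 / 7265052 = 0.64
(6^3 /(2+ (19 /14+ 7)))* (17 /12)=4284 /145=29.54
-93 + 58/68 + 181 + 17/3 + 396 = 50033/102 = 490.52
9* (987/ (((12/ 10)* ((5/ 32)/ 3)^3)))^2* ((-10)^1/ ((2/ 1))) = -190634593307590656/ 125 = -1525076746460725.25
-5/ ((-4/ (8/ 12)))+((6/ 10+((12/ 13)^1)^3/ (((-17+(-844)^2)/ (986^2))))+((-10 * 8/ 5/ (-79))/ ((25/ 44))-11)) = -150894364877063/ 18544833389550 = -8.14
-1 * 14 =-14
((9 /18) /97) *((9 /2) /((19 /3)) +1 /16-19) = -5541 /58976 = -0.09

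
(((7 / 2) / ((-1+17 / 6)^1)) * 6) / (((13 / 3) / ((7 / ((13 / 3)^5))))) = 642978 / 53094899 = 0.01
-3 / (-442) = 3 / 442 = 0.01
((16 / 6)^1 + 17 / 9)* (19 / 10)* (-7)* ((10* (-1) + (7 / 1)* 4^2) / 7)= -13243 / 15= -882.87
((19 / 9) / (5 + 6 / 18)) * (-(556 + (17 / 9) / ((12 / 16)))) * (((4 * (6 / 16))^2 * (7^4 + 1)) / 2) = -43013815 / 72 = -597414.10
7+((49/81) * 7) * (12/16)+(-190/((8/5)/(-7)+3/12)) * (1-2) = 958699/108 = 8876.84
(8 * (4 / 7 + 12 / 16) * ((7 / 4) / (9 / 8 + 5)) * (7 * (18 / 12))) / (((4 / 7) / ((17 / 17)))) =111 / 2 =55.50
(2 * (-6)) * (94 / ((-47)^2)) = -24 / 47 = -0.51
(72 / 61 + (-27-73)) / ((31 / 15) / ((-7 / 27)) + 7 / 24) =5063520 / 393511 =12.87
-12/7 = -1.71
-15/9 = -1.67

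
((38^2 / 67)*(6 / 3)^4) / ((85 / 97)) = 2241088 / 5695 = 393.52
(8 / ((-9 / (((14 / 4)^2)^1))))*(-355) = 34790 / 9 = 3865.56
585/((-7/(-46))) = 26910/7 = 3844.29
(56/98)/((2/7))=2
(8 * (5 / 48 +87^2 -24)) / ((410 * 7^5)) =72433 / 8269044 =0.01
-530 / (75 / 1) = -106 / 15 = -7.07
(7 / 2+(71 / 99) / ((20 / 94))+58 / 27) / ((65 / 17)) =227681 / 96525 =2.36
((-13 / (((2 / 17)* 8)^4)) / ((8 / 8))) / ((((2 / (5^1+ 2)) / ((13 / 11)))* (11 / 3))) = -18.69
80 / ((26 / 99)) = 304.62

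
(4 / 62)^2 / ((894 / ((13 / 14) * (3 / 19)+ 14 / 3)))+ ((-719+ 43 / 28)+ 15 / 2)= -486743641037 / 685588932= -709.96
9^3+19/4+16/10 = 14707/20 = 735.35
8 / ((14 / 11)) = 6.29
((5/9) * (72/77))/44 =10/847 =0.01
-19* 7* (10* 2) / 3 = -2660 / 3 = -886.67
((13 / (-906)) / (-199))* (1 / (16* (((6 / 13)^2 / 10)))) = 10985 / 51924672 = 0.00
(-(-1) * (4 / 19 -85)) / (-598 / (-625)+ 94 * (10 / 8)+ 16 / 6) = -0.70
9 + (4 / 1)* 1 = 13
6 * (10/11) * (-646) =-38760/11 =-3523.64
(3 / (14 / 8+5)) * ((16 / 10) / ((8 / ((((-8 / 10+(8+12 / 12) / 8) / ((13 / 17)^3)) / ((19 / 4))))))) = 9826 / 722475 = 0.01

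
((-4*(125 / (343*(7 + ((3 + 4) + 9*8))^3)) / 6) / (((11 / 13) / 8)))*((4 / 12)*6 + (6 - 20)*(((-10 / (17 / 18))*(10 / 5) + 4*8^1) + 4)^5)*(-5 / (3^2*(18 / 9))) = -115598985455963750 / 11500071565303629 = -10.05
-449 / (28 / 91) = -5837 / 4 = -1459.25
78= 78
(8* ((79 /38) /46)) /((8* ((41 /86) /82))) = 3397 /437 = 7.77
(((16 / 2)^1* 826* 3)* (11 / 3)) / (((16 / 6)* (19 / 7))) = 190806 / 19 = 10042.42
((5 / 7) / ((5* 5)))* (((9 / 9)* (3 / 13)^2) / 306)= 0.00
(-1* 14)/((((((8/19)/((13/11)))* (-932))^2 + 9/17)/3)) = -6222918/16336165919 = -0.00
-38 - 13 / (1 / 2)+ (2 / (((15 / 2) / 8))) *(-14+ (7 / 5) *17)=-3232 / 75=-43.09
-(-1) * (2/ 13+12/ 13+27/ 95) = 1681/ 1235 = 1.36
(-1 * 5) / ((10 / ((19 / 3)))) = -3.17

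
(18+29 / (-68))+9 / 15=6179 / 340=18.17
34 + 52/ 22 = 400/ 11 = 36.36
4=4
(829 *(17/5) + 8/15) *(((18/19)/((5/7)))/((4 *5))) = 888027/4750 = 186.95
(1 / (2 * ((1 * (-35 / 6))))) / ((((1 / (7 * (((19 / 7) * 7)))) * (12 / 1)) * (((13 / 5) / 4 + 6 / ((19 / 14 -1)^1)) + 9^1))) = -19 / 529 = -0.04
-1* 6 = -6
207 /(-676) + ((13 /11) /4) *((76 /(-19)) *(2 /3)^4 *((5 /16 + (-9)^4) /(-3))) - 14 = 896722445 /1806948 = 496.26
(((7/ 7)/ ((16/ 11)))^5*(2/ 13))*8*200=4026275/ 106496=37.81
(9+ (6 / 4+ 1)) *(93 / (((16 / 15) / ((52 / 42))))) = 1241.38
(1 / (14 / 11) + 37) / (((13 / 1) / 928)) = 2697.32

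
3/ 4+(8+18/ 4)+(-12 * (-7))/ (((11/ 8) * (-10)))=1571/ 220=7.14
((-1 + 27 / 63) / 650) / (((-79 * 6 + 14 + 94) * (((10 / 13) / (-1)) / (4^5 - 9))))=-29 / 9150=-0.00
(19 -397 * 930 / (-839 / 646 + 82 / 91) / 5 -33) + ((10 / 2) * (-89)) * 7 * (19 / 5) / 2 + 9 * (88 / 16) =4203348921 / 23377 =179807.03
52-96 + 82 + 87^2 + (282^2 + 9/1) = 87140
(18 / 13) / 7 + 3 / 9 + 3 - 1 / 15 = 4729 / 1365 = 3.46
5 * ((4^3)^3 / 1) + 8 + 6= 1310734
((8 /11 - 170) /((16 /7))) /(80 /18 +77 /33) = -10.93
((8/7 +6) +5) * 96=8160/7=1165.71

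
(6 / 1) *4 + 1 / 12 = 289 / 12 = 24.08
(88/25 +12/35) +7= 1901/175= 10.86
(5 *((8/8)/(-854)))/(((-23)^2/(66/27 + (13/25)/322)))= -177217/6546089340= -0.00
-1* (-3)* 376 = 1128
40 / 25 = 8 / 5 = 1.60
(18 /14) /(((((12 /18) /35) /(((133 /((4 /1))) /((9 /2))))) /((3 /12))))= 1995 /16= 124.69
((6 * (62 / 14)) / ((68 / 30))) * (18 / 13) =25110 / 1547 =16.23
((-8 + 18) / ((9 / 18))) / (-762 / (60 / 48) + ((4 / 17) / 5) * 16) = -425 / 12938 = -0.03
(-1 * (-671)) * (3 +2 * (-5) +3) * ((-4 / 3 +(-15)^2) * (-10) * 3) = 18009640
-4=-4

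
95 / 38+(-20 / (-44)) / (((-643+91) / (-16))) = 3815 / 1518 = 2.51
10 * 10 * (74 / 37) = 200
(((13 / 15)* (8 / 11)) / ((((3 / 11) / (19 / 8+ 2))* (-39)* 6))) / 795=-7 / 128790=-0.00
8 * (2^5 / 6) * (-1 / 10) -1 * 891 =-13429 / 15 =-895.27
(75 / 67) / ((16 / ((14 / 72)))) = 175 / 12864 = 0.01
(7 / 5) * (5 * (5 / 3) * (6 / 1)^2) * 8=3360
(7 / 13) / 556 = 7 / 7228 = 0.00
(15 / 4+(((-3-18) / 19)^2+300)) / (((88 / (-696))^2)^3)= 190959872774142411 / 2558134084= 74648109.33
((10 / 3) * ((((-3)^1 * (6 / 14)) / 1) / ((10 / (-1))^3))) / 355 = 3 / 248500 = 0.00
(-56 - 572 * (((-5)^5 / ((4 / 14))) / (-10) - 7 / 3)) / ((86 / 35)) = -65556365 / 258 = -254094.44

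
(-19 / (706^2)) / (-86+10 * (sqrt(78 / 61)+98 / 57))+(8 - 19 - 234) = -55744186515661297 / 227527292429432+308655 * sqrt(4758) / 227527292429432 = -245.00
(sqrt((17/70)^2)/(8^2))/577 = 17/2584960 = 0.00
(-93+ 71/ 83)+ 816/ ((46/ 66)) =2059120/ 1909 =1078.64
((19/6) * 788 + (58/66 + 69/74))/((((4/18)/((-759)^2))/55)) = 52694362382805/148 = 356042989073.01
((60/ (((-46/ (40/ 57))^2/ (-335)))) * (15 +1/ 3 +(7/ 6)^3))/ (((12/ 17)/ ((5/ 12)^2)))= -65047578125/ 3341193624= -19.47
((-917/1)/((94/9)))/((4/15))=-329.24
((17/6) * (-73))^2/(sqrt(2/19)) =1540081 * sqrt(38)/72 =131856.90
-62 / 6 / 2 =-5.17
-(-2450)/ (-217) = -350/ 31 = -11.29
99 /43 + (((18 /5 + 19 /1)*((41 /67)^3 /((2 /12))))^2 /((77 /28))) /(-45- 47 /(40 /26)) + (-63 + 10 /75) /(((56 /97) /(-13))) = 15350098729122389936441 /10861347354703575576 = 1413.28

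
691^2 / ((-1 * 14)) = -477481 / 14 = -34105.79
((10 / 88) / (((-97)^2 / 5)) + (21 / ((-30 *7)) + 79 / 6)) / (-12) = -81143591 / 74519280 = -1.09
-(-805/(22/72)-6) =29046/11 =2640.55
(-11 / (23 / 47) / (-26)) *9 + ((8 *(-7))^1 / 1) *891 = -29833155 / 598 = -49888.22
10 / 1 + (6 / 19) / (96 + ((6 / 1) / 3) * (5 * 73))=78473 / 7847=10.00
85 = 85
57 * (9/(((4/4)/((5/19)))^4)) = 16875/6859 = 2.46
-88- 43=-131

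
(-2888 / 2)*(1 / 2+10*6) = -87362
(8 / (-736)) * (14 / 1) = -7 / 46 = -0.15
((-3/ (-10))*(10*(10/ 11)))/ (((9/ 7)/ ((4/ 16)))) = 35/ 66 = 0.53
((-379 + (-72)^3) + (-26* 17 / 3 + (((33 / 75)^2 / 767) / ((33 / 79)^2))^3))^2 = 901003121312095303301608578414276059804850667053316 / 6449222261155022156889975070953369140625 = 139707252258.78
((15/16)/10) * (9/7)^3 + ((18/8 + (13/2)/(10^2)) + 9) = 3159511/274400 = 11.51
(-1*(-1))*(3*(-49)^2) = 7203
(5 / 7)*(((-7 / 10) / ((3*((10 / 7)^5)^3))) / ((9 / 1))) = -0.00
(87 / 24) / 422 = 29 / 3376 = 0.01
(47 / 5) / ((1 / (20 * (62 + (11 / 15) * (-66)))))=12784 / 5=2556.80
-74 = -74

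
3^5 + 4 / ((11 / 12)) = 2721 / 11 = 247.36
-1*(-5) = 5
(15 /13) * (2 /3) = 10 /13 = 0.77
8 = 8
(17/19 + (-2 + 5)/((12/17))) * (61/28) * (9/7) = 214659/14896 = 14.41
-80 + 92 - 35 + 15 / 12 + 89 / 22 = -779 / 44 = -17.70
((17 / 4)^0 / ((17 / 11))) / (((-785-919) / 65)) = -715 / 28968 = -0.02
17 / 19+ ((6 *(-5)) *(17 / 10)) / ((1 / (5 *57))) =-276148 / 19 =-14534.11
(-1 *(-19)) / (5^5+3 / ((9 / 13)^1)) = 57 / 9388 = 0.01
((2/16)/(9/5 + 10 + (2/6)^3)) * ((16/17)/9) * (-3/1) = -45/13583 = -0.00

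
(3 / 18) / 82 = 1 / 492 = 0.00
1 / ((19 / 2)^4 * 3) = 16 / 390963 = 0.00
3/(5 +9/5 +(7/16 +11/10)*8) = 30/191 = 0.16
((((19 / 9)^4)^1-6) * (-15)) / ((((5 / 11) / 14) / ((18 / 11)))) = -2546740 / 243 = -10480.41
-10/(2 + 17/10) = -100/37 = -2.70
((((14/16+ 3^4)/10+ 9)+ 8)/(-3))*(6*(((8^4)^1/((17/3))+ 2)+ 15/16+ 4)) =-79993485/2176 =-36761.71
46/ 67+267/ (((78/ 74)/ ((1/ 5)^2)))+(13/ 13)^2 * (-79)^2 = 136133356/ 21775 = 6251.82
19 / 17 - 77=-1290 / 17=-75.88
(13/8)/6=0.27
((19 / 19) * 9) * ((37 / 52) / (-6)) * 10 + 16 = 5.33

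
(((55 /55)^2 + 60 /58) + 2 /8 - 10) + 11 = 381 /116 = 3.28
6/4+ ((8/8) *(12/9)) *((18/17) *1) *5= 291/34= 8.56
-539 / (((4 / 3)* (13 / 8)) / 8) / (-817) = 25872 / 10621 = 2.44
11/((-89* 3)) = -11/267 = -0.04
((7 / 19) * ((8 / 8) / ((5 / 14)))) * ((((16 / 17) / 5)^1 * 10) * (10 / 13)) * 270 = 1693440 / 4199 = 403.30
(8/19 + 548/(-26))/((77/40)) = -204080/19019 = -10.73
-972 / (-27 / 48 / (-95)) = -164160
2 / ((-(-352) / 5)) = 5 / 176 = 0.03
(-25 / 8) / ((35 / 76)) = -95 / 14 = -6.79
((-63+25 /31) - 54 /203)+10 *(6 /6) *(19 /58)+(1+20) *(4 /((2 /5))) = 949087 /6293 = 150.82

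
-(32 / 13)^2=-1024 / 169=-6.06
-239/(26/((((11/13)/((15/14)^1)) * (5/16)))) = -2.27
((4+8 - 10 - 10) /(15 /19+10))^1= -152 /205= -0.74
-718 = -718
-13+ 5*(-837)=-4198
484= 484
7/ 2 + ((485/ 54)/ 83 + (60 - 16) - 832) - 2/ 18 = -1758071/ 2241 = -784.50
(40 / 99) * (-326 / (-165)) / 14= 1304 / 22869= 0.06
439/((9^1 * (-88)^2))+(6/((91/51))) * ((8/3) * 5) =284399629/6342336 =44.84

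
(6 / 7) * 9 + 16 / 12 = 190 / 21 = 9.05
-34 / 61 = -0.56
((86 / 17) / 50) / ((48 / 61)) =2623 / 20400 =0.13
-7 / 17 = -0.41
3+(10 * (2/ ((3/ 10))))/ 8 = 34/ 3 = 11.33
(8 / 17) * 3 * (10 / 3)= 80 / 17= 4.71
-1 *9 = -9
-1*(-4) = 4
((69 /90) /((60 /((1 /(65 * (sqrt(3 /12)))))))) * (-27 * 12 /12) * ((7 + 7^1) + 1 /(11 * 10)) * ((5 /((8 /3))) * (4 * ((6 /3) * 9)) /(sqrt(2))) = -2870883 * sqrt(2) /286000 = -14.20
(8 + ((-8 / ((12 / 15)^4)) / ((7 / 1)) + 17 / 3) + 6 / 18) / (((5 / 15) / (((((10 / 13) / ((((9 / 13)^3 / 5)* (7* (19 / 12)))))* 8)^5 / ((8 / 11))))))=1925519184712048640000000000 / 1015737155684385855651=1895686.47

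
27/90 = 3/10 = 0.30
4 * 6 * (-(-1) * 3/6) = 12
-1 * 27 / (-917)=27 / 917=0.03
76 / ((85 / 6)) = 456 / 85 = 5.36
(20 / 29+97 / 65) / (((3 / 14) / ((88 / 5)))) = 1689072 / 9425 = 179.21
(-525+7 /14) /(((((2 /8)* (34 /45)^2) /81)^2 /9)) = -1520590977.72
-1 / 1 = -1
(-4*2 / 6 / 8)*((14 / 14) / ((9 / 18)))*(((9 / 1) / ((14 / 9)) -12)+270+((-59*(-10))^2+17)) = -1625777 / 14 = -116126.93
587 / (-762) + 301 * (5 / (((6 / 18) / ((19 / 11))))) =65361713 / 8382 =7797.87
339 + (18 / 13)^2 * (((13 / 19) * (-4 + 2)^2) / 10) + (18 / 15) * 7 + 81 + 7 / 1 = 538367 / 1235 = 435.92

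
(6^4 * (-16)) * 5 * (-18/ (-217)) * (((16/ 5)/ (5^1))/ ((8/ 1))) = -746496/ 1085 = -688.01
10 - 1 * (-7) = 17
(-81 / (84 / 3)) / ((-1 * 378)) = 3 / 392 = 0.01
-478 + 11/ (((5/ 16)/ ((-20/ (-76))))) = -468.74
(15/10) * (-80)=-120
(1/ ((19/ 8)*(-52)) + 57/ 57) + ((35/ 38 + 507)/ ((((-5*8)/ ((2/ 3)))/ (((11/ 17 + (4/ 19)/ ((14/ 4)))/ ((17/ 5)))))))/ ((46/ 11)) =1994377001/ 3493769552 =0.57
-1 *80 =-80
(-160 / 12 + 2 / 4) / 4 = -77 / 24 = -3.21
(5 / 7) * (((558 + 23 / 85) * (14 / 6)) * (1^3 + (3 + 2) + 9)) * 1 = 237265 / 17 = 13956.76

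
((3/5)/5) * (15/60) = 3/100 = 0.03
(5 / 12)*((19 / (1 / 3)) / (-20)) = -19 / 16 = -1.19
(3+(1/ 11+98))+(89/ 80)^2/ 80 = 569431131/ 5632000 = 101.11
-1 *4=-4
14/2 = 7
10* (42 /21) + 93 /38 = 853 /38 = 22.45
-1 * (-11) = 11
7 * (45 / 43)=315 / 43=7.33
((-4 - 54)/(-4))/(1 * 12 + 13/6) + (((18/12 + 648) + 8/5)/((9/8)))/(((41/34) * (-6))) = -7430407/94095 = -78.97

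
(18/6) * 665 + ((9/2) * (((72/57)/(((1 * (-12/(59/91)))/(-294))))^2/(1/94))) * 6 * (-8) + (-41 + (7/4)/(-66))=-131626793383975/16106376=-8172340.78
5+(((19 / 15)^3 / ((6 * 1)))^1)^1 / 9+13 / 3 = 1707859 / 182250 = 9.37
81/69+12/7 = 2.89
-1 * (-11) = 11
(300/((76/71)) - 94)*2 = 7078/19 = 372.53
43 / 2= 21.50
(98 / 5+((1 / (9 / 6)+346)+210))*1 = 8644 / 15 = 576.27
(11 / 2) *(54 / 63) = 33 / 7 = 4.71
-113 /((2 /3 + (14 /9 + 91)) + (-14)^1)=-1.43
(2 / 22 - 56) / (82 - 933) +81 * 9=6824784 / 9361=729.07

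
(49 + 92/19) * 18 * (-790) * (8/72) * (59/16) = -23841015/76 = -313697.57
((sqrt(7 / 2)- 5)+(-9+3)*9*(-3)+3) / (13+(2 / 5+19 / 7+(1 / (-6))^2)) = 630*sqrt(14) / 20339+201600 / 20339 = 10.03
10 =10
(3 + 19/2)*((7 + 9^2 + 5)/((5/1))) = 465/2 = 232.50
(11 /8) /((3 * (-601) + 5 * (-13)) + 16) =-11 /14816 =-0.00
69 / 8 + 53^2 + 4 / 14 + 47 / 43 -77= 6602745 / 2408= 2742.00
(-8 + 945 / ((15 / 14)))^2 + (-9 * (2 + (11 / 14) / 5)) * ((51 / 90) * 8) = 133662898 / 175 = 763787.99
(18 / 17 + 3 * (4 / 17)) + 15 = 285 / 17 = 16.76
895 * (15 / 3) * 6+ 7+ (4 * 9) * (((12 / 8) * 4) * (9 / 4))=27343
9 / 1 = 9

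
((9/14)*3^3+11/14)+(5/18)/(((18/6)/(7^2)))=8573/378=22.68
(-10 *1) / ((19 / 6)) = -60 / 19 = -3.16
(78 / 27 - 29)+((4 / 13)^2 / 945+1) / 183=-762964004 / 29226015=-26.11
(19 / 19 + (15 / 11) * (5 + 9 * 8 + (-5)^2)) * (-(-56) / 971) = 86296 / 10681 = 8.08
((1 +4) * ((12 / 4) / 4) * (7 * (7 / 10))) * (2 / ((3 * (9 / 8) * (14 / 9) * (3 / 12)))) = 28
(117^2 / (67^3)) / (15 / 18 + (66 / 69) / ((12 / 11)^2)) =22668984 / 815368493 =0.03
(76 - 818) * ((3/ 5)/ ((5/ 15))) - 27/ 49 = -327357/ 245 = -1336.15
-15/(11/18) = -270/11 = -24.55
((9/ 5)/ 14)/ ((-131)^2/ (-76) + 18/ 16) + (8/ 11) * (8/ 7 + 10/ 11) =215751556/ 144629485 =1.49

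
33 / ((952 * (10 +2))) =11 / 3808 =0.00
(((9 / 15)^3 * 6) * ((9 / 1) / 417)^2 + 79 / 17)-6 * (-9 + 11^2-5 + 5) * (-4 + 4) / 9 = 190819661 / 41057125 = 4.65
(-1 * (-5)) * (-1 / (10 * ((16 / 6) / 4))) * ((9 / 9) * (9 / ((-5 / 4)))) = 27 / 5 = 5.40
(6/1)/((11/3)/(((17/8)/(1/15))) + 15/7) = 2.66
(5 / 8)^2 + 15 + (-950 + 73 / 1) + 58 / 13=-713147 / 832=-857.15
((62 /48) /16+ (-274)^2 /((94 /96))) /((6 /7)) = 9686616023 /108288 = 89452.35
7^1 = 7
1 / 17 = 0.06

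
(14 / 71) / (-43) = -14 / 3053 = -0.00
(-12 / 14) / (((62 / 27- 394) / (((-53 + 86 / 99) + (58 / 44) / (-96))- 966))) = -58058703 / 26059264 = -2.23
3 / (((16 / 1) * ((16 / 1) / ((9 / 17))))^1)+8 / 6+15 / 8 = 3.21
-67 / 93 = -0.72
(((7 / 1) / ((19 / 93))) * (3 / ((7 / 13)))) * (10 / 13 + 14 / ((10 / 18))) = 470952 / 95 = 4957.39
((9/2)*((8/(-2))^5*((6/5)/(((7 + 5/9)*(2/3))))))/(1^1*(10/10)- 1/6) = -559872/425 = -1317.35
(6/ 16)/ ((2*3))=1/ 16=0.06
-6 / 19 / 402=-1 / 1273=-0.00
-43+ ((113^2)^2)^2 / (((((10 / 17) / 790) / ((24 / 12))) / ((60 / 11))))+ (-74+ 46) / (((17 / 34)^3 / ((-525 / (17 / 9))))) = 72833927241896113164479 / 187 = 389486241935273332430.37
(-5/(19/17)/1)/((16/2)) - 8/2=-693/152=-4.56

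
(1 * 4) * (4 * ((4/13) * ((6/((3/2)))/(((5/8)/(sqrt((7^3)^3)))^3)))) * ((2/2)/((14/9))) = 8163923382042624 * sqrt(7)/1625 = 13292129840904.70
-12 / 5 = -2.40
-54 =-54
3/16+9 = 147/16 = 9.19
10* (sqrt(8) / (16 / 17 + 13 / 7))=10.11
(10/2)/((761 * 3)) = 5/2283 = 0.00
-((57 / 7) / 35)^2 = -3249 / 60025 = -0.05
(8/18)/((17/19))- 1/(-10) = 0.60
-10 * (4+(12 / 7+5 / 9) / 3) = -8990 / 189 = -47.57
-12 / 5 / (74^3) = -3 / 506530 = -0.00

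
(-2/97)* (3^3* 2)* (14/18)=-84/97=-0.87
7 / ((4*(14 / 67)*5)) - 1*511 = -20373 / 40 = -509.32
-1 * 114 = -114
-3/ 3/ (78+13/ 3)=-3/ 247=-0.01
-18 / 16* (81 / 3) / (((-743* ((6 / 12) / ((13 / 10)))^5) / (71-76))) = -90224199 / 3715000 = -24.29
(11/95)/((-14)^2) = 0.00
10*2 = 20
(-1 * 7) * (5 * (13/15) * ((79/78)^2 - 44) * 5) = 9150925/1404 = 6517.75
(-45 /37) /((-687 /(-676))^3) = -1544578880 /1332997779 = -1.16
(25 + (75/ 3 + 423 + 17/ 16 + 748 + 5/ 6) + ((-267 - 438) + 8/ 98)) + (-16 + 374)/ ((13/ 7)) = 21731791/ 30576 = 710.75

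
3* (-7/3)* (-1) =7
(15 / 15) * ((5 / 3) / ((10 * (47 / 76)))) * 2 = 76 / 141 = 0.54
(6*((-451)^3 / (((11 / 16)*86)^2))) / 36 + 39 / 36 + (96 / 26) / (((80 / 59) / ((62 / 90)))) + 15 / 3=-31480854791 / 7211100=-4365.61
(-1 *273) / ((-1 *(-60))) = -91 / 20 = -4.55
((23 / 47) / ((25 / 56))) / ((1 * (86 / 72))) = 46368 / 50525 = 0.92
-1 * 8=-8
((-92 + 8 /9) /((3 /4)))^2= 14757.75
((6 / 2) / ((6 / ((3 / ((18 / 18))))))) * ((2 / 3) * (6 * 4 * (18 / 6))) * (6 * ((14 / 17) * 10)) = 60480 / 17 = 3557.65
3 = 3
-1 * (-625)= 625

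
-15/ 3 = -5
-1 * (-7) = 7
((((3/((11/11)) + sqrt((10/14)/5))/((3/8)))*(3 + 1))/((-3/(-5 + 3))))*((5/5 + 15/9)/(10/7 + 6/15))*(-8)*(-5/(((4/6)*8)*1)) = 100*sqrt(7)/9 + 700/3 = 262.73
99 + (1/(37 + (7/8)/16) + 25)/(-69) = 1403510/14229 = 98.64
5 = 5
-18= -18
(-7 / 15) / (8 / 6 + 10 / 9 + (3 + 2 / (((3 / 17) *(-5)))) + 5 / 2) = -0.08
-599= -599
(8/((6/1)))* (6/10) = 4/5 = 0.80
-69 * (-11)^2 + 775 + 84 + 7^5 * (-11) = -192367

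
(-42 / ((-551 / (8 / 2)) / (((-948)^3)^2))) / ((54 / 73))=164849792966159745024 / 551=299182927343302622.55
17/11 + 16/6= 139/33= 4.21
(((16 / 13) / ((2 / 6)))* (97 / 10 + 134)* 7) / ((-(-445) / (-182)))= -3379824 / 2225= -1519.02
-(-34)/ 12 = 17/ 6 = 2.83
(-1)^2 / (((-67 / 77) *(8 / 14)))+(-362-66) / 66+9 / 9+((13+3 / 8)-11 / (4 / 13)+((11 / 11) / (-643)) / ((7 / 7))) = -339752525 / 11373384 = -29.87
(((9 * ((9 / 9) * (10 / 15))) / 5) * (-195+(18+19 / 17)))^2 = 12873744 / 289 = 44545.83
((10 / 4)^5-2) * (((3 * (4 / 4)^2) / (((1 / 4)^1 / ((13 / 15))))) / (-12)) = -39793 / 480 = -82.90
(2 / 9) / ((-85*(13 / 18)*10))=-2 / 5525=-0.00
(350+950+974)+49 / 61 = 138763 / 61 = 2274.80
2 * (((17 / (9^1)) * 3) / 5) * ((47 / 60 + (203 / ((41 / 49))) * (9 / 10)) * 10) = 1832821 / 369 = 4966.99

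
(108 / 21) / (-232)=-9 / 406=-0.02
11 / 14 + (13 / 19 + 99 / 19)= 6.68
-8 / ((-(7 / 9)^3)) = 5832 / 343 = 17.00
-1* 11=-11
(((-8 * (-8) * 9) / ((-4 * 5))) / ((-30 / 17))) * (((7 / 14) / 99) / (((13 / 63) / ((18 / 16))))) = 3213 / 7150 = 0.45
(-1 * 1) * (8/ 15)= -8/ 15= -0.53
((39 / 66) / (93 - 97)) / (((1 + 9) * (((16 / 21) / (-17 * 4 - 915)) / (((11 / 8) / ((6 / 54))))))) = 2415231 / 10240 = 235.86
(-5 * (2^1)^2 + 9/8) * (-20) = 377.50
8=8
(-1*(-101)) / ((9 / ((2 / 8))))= 101 / 36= 2.81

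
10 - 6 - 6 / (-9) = 14 / 3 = 4.67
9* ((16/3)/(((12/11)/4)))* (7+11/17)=22880/17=1345.88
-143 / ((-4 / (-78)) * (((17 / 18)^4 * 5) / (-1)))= 292725576 / 417605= 700.96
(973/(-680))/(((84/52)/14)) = -12649/1020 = -12.40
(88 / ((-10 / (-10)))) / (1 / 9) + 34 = 826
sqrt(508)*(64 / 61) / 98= 64*sqrt(127) / 2989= 0.24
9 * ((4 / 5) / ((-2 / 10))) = -36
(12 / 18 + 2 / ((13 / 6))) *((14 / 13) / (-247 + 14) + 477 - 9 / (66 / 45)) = 972690193 / 1299441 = 748.55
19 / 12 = 1.58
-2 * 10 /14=-10 /7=-1.43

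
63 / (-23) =-63 / 23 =-2.74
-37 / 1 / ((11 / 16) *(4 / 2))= -296 / 11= -26.91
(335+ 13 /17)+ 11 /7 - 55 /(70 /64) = 34159 /119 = 287.05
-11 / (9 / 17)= -187 / 9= -20.78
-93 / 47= -1.98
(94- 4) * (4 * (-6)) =-2160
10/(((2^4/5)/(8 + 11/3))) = 875/24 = 36.46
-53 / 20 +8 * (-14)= -2293 / 20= -114.65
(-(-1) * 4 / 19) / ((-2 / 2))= -4 / 19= -0.21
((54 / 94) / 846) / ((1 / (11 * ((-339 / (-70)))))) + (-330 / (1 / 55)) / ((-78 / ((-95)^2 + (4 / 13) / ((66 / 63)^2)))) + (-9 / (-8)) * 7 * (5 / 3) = 219525968393881 / 104529880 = 2100126.47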